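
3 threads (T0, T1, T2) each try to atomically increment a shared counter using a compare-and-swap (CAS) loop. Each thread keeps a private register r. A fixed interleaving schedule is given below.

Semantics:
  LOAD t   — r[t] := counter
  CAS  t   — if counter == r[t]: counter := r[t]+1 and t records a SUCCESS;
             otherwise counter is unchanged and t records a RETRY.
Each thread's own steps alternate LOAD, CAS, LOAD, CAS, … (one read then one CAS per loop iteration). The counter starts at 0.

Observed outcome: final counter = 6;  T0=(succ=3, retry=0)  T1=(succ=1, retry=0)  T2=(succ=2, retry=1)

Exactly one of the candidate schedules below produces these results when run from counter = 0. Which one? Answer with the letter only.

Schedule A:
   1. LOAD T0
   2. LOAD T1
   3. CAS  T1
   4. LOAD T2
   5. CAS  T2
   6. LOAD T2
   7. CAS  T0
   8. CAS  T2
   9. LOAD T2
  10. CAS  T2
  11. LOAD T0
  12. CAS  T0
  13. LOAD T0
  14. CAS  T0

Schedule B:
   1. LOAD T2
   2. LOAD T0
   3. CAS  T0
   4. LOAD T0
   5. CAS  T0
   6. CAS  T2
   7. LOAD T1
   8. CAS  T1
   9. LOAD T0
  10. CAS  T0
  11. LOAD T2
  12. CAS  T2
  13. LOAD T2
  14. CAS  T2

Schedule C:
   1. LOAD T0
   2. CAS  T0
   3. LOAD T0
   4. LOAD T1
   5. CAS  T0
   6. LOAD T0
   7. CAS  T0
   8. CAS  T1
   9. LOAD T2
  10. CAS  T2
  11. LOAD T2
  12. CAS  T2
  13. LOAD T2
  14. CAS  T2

B

Tracing schedule B:
1. LOAD T2 → mem=0 r[T2]=0 [LOAD]
2. LOAD T0 → mem=0 r[T0]=0 [LOAD]
3. CAS T0 → mem=1 r[T0]=0 [OK]
4. LOAD T0 → mem=1 r[T0]=1 [LOAD]
5. CAS T0 → mem=2 r[T0]=1 [OK]
6. CAS T2 → mem=2 r[T2]=0 [RETRY]
7. LOAD T1 → mem=2 r[T1]=2 [LOAD]
8. CAS T1 → mem=3 r[T1]=2 [OK]
9. LOAD T0 → mem=3 r[T0]=3 [LOAD]
10. CAS T0 → mem=4 r[T0]=3 [OK]
11. LOAD T2 → mem=4 r[T2]=4 [LOAD]
12. CAS T2 → mem=5 r[T2]=4 [OK]
13. LOAD T2 → mem=5 r[T2]=5 [LOAD]
14. CAS T2 → mem=6 r[T2]=5 [OK]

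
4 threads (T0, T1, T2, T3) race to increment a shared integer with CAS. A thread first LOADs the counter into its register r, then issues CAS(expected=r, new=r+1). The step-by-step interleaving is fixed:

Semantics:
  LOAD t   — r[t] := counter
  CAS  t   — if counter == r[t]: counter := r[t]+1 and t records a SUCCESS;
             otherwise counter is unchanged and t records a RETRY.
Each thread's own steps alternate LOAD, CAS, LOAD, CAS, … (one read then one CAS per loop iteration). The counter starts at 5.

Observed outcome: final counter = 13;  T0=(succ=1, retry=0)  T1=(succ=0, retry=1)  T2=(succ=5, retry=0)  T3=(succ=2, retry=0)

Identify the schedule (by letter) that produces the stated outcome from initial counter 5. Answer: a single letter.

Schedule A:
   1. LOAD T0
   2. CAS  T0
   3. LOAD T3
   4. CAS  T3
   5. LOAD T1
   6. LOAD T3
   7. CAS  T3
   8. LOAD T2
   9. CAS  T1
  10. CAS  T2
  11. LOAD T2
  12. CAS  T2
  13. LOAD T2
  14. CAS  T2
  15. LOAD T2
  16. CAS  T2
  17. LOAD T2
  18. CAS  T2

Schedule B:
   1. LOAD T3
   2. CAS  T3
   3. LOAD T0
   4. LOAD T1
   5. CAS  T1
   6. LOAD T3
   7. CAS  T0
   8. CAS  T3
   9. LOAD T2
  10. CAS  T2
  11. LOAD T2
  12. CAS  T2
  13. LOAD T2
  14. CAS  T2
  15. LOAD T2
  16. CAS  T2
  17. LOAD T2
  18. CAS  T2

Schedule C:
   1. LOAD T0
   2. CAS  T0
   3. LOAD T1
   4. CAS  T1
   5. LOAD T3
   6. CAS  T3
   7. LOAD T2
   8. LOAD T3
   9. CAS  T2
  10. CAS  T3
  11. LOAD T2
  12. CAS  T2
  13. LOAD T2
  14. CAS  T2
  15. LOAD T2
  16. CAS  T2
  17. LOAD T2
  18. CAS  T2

Run A:
step 1: T0 LOAD ⇒ load; ctr=5 reg=5
step 2: T0 CAS ⇒ ok; ctr=6 reg=5
step 3: T3 LOAD ⇒ load; ctr=6 reg=6
step 4: T3 CAS ⇒ ok; ctr=7 reg=6
step 5: T1 LOAD ⇒ load; ctr=7 reg=7
step 6: T3 LOAD ⇒ load; ctr=7 reg=7
step 7: T3 CAS ⇒ ok; ctr=8 reg=7
step 8: T2 LOAD ⇒ load; ctr=8 reg=8
step 9: T1 CAS ⇒ retry; ctr=8 reg=7
step 10: T2 CAS ⇒ ok; ctr=9 reg=8
step 11: T2 LOAD ⇒ load; ctr=9 reg=9
step 12: T2 CAS ⇒ ok; ctr=10 reg=9
step 13: T2 LOAD ⇒ load; ctr=10 reg=10
step 14: T2 CAS ⇒ ok; ctr=11 reg=10
step 15: T2 LOAD ⇒ load; ctr=11 reg=11
step 16: T2 CAS ⇒ ok; ctr=12 reg=11
step 17: T2 LOAD ⇒ load; ctr=12 reg=12
step 18: T2 CAS ⇒ ok; ctr=13 reg=12

A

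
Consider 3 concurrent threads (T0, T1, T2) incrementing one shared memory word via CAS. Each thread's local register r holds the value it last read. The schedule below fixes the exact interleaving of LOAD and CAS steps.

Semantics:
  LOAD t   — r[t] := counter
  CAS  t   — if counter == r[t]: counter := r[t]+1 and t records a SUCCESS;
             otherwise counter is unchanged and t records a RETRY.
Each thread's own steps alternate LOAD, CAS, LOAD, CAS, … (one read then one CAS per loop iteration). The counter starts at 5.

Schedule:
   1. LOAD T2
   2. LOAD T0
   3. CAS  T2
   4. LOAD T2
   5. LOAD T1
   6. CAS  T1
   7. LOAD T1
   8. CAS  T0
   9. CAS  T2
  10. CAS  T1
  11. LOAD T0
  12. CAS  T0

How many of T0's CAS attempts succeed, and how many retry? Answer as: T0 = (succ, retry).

T0 = (1, 1)

step 1: T2 LOAD ⇒ load; ctr=5 reg=5
step 2: T0 LOAD ⇒ load; ctr=5 reg=5
step 3: T2 CAS ⇒ ok; ctr=6 reg=5
step 4: T2 LOAD ⇒ load; ctr=6 reg=6
step 5: T1 LOAD ⇒ load; ctr=6 reg=6
step 6: T1 CAS ⇒ ok; ctr=7 reg=6
step 7: T1 LOAD ⇒ load; ctr=7 reg=7
step 8: T0 CAS ⇒ retry; ctr=7 reg=5
step 9: T2 CAS ⇒ retry; ctr=7 reg=6
step 10: T1 CAS ⇒ ok; ctr=8 reg=7
step 11: T0 LOAD ⇒ load; ctr=8 reg=8
step 12: T0 CAS ⇒ ok; ctr=9 reg=8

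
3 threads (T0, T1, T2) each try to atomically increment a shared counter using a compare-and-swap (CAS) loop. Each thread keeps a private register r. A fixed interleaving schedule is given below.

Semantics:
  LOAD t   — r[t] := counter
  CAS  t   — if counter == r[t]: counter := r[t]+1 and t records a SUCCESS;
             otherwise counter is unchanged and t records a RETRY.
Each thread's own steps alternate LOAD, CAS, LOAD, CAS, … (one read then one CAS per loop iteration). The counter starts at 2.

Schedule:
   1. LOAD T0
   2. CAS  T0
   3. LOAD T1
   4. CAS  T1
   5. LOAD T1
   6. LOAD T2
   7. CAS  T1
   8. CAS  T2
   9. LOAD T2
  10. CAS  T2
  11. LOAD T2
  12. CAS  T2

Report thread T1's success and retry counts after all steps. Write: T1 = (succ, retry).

T1 = (2, 0)

step 1: T0 LOAD ⇒ load; ctr=2 reg=2
step 2: T0 CAS ⇒ ok; ctr=3 reg=2
step 3: T1 LOAD ⇒ load; ctr=3 reg=3
step 4: T1 CAS ⇒ ok; ctr=4 reg=3
step 5: T1 LOAD ⇒ load; ctr=4 reg=4
step 6: T2 LOAD ⇒ load; ctr=4 reg=4
step 7: T1 CAS ⇒ ok; ctr=5 reg=4
step 8: T2 CAS ⇒ retry; ctr=5 reg=4
step 9: T2 LOAD ⇒ load; ctr=5 reg=5
step 10: T2 CAS ⇒ ok; ctr=6 reg=5
step 11: T2 LOAD ⇒ load; ctr=6 reg=6
step 12: T2 CAS ⇒ ok; ctr=7 reg=6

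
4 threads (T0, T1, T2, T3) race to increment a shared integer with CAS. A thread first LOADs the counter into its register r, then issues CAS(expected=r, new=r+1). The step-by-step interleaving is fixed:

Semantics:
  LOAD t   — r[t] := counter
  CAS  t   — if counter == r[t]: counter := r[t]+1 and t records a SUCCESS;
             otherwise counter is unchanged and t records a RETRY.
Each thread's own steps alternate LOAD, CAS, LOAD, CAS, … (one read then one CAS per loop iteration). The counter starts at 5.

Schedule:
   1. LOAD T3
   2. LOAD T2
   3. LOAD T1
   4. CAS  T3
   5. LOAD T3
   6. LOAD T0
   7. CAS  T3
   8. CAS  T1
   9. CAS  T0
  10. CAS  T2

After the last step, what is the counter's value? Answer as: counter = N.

[1] T3.load  rd  (counter 5, T3.r 5)
[2] T2.load  rd  (counter 5, T2.r 5)
[3] T1.load  rd  (counter 5, T1.r 5)
[4] T3.cas  hit  (counter 6, T3.r 5)
[5] T3.load  rd  (counter 6, T3.r 6)
[6] T0.load  rd  (counter 6, T0.r 6)
[7] T3.cas  hit  (counter 7, T3.r 6)
[8] T1.cas  miss  (counter 7, T1.r 5)
[9] T0.cas  miss  (counter 7, T0.r 6)
[10] T2.cas  miss  (counter 7, T2.r 5)

counter = 7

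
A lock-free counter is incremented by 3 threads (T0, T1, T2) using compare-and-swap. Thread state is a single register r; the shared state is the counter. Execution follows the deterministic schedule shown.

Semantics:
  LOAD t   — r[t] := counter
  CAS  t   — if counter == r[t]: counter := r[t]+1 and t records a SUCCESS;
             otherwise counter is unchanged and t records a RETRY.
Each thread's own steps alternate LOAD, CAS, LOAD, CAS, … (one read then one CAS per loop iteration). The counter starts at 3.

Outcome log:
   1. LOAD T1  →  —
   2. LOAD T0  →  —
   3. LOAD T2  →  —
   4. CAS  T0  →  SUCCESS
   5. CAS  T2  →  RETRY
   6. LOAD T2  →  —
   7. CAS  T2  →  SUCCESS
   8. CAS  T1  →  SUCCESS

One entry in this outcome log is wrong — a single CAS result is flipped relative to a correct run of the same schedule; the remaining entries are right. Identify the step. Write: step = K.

step = 8

Re-executing:
#1 T1 reads 3
#2 T0 reads 3
#3 T2 reads 3
#4 T0 CAS(3→4) writes; counter now 4
#5 T2 CAS(3→4) fails; counter now 4
#6 T2 reads 4
#7 T2 CAS(4→5) writes; counter now 5
#8 T1 CAS(3→4) fails; counter now 5
Mismatch at 8.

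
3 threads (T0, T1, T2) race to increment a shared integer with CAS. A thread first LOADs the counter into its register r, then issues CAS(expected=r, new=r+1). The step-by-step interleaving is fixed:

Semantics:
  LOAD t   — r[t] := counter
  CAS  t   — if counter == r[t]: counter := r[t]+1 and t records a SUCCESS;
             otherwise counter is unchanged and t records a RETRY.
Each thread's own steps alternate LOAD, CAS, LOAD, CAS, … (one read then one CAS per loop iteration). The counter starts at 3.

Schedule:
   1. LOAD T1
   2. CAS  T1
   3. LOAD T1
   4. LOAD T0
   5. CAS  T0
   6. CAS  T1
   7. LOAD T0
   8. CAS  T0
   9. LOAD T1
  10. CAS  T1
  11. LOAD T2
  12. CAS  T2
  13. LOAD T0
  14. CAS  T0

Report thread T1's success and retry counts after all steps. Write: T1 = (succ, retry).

T1 = (2, 1)

T1 LOAD — after: cnt=3, r=3 — load
T1 CAS — after: cnt=4, r=3 — ok
T1 LOAD — after: cnt=4, r=4 — load
T0 LOAD — after: cnt=4, r=4 — load
T0 CAS — after: cnt=5, r=4 — ok
T1 CAS — after: cnt=5, r=4 — retry
T0 LOAD — after: cnt=5, r=5 — load
T0 CAS — after: cnt=6, r=5 — ok
T1 LOAD — after: cnt=6, r=6 — load
T1 CAS — after: cnt=7, r=6 — ok
T2 LOAD — after: cnt=7, r=7 — load
T2 CAS — after: cnt=8, r=7 — ok
T0 LOAD — after: cnt=8, r=8 — load
T0 CAS — after: cnt=9, r=8 — ok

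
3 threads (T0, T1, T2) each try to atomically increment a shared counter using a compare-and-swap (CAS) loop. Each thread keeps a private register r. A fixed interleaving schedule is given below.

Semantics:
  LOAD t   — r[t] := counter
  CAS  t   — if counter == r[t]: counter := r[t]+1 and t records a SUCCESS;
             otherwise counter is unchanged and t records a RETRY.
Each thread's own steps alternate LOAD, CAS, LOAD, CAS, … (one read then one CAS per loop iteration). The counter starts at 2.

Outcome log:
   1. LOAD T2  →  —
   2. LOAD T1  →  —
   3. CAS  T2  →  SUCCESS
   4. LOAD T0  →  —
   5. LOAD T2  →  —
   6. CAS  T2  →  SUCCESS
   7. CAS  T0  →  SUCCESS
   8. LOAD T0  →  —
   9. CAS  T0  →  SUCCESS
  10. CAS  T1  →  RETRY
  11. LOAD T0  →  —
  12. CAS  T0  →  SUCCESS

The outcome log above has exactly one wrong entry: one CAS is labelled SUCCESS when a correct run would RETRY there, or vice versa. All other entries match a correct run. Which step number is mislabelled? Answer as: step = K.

step = 7

Correct run:
step 1: T2 LOAD ⇒ load; ctr=2 reg=2
step 2: T1 LOAD ⇒ load; ctr=2 reg=2
step 3: T2 CAS ⇒ ok; ctr=3 reg=2
step 4: T0 LOAD ⇒ load; ctr=3 reg=3
step 5: T2 LOAD ⇒ load; ctr=3 reg=3
step 6: T2 CAS ⇒ ok; ctr=4 reg=3
step 7: T0 CAS ⇒ retry; ctr=4 reg=3
step 8: T0 LOAD ⇒ load; ctr=4 reg=4
step 9: T0 CAS ⇒ ok; ctr=5 reg=4
step 10: T1 CAS ⇒ retry; ctr=5 reg=2
step 11: T0 LOAD ⇒ load; ctr=5 reg=5
step 12: T0 CAS ⇒ ok; ctr=6 reg=5
Mismatch at 7.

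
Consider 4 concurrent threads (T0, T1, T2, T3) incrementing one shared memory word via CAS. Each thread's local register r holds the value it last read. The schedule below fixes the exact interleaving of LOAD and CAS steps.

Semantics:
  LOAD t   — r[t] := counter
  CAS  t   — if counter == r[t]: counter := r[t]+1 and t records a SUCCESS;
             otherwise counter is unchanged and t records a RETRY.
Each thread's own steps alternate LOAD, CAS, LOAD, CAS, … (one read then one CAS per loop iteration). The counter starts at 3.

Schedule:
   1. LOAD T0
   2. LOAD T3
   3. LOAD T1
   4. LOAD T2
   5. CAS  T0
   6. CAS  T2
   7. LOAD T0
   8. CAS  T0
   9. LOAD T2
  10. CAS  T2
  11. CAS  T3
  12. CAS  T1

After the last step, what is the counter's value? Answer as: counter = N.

counter = 6

[1] T0.load  rd  (counter 3, T0.r 3)
[2] T3.load  rd  (counter 3, T3.r 3)
[3] T1.load  rd  (counter 3, T1.r 3)
[4] T2.load  rd  (counter 3, T2.r 3)
[5] T0.cas  hit  (counter 4, T0.r 3)
[6] T2.cas  miss  (counter 4, T2.r 3)
[7] T0.load  rd  (counter 4, T0.r 4)
[8] T0.cas  hit  (counter 5, T0.r 4)
[9] T2.load  rd  (counter 5, T2.r 5)
[10] T2.cas  hit  (counter 6, T2.r 5)
[11] T3.cas  miss  (counter 6, T3.r 3)
[12] T1.cas  miss  (counter 6, T1.r 3)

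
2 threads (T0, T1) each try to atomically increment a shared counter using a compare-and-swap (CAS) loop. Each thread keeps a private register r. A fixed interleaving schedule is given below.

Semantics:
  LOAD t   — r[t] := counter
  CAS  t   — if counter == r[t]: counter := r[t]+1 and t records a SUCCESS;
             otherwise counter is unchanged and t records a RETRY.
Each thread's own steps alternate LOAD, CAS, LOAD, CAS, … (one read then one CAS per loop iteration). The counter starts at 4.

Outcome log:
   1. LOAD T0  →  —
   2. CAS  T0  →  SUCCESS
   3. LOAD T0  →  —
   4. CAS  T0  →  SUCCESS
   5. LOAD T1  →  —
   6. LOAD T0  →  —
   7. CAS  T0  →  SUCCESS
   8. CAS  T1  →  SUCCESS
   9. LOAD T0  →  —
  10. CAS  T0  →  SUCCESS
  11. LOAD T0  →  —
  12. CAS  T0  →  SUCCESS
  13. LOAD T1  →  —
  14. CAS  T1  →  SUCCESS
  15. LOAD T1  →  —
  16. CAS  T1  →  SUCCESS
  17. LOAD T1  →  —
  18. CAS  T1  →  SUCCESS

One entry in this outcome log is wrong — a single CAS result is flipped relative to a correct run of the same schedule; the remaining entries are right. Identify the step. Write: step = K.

Re-executing:
step 1: T0 LOAD ⇒ load; ctr=4 reg=4
step 2: T0 CAS ⇒ ok; ctr=5 reg=4
step 3: T0 LOAD ⇒ load; ctr=5 reg=5
step 4: T0 CAS ⇒ ok; ctr=6 reg=5
step 5: T1 LOAD ⇒ load; ctr=6 reg=6
step 6: T0 LOAD ⇒ load; ctr=6 reg=6
step 7: T0 CAS ⇒ ok; ctr=7 reg=6
step 8: T1 CAS ⇒ retry; ctr=7 reg=6
step 9: T0 LOAD ⇒ load; ctr=7 reg=7
step 10: T0 CAS ⇒ ok; ctr=8 reg=7
step 11: T0 LOAD ⇒ load; ctr=8 reg=8
step 12: T0 CAS ⇒ ok; ctr=9 reg=8
step 13: T1 LOAD ⇒ load; ctr=9 reg=9
step 14: T1 CAS ⇒ ok; ctr=10 reg=9
step 15: T1 LOAD ⇒ load; ctr=10 reg=10
step 16: T1 CAS ⇒ ok; ctr=11 reg=10
step 17: T1 LOAD ⇒ load; ctr=11 reg=11
step 18: T1 CAS ⇒ ok; ctr=12 reg=11
Flip is step 8.

step = 8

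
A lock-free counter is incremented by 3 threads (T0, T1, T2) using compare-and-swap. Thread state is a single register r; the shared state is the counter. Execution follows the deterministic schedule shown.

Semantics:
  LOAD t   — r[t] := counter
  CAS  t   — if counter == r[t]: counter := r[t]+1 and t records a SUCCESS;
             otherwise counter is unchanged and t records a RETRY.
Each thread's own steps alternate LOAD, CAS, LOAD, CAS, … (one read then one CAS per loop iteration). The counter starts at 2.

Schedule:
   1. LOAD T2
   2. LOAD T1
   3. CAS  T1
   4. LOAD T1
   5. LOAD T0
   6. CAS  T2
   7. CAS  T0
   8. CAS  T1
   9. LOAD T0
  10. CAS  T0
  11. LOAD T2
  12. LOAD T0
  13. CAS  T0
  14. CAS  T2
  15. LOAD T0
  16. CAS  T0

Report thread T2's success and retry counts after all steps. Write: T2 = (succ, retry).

T2 = (0, 2)

   1) LOAD T2:  M=2  r_T2=2
   2) LOAD T1:  M=2  r_T1=2
   3) CAS  T1:  M=3  r_T1=2 ✓
   4) LOAD T1:  M=3  r_T1=3
   5) LOAD T0:  M=3  r_T0=3
   6) CAS  T2:  M=3  r_T2=2 ✗
   7) CAS  T0:  M=4  r_T0=3 ✓
   8) CAS  T1:  M=4  r_T1=3 ✗
   9) LOAD T0:  M=4  r_T0=4
  10) CAS  T0:  M=5  r_T0=4 ✓
  11) LOAD T2:  M=5  r_T2=5
  12) LOAD T0:  M=5  r_T0=5
  13) CAS  T0:  M=6  r_T0=5 ✓
  14) CAS  T2:  M=6  r_T2=5 ✗
  15) LOAD T0:  M=6  r_T0=6
  16) CAS  T0:  M=7  r_T0=6 ✓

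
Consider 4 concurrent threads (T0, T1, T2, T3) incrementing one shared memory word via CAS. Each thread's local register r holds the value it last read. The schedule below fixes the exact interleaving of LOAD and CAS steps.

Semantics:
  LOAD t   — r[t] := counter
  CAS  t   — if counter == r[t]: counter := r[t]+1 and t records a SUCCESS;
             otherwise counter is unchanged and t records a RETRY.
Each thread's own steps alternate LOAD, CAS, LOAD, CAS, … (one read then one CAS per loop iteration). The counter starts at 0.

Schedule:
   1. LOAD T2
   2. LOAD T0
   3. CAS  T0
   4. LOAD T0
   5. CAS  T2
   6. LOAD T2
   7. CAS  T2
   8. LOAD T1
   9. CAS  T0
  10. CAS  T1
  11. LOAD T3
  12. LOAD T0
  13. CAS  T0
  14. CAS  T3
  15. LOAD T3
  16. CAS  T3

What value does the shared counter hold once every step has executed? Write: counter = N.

counter = 5

[1] T2.load  rd  (counter 0, T2.r 0)
[2] T0.load  rd  (counter 0, T0.r 0)
[3] T0.cas  hit  (counter 1, T0.r 0)
[4] T0.load  rd  (counter 1, T0.r 1)
[5] T2.cas  miss  (counter 1, T2.r 0)
[6] T2.load  rd  (counter 1, T2.r 1)
[7] T2.cas  hit  (counter 2, T2.r 1)
[8] T1.load  rd  (counter 2, T1.r 2)
[9] T0.cas  miss  (counter 2, T0.r 1)
[10] T1.cas  hit  (counter 3, T1.r 2)
[11] T3.load  rd  (counter 3, T3.r 3)
[12] T0.load  rd  (counter 3, T0.r 3)
[13] T0.cas  hit  (counter 4, T0.r 3)
[14] T3.cas  miss  (counter 4, T3.r 3)
[15] T3.load  rd  (counter 4, T3.r 4)
[16] T3.cas  hit  (counter 5, T3.r 4)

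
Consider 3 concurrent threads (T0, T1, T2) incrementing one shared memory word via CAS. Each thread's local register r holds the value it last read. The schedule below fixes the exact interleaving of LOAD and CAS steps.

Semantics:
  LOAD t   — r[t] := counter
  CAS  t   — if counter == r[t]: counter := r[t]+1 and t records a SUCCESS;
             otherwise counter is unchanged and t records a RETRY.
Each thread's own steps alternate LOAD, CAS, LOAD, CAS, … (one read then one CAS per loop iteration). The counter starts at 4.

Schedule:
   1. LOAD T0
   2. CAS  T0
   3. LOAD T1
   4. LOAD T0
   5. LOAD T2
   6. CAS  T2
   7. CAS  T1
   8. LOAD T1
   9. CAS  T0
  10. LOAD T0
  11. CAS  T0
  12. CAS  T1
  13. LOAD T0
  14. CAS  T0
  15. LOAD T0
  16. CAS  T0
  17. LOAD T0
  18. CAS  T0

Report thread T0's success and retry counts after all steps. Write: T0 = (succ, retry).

T0 LOAD — after: cnt=4, r=4 — load
T0 CAS — after: cnt=5, r=4 — ok
T1 LOAD — after: cnt=5, r=5 — load
T0 LOAD — after: cnt=5, r=5 — load
T2 LOAD — after: cnt=5, r=5 — load
T2 CAS — after: cnt=6, r=5 — ok
T1 CAS — after: cnt=6, r=5 — retry
T1 LOAD — after: cnt=6, r=6 — load
T0 CAS — after: cnt=6, r=5 — retry
T0 LOAD — after: cnt=6, r=6 — load
T0 CAS — after: cnt=7, r=6 — ok
T1 CAS — after: cnt=7, r=6 — retry
T0 LOAD — after: cnt=7, r=7 — load
T0 CAS — after: cnt=8, r=7 — ok
T0 LOAD — after: cnt=8, r=8 — load
T0 CAS — after: cnt=9, r=8 — ok
T0 LOAD — after: cnt=9, r=9 — load
T0 CAS — after: cnt=10, r=9 — ok

T0 = (5, 1)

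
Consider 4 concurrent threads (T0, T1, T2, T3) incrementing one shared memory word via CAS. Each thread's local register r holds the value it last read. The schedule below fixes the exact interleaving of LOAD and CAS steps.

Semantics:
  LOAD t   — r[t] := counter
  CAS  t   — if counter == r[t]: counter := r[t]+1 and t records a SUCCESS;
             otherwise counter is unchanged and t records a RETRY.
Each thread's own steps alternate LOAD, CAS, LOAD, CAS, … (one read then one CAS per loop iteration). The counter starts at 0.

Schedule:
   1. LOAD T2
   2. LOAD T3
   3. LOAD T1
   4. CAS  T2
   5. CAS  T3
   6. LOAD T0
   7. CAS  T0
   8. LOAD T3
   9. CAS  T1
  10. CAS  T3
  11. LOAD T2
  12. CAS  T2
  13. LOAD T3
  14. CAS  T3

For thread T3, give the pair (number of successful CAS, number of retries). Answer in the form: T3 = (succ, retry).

1. LOAD T2 → mem=0 r[T2]=0 [LOAD]
2. LOAD T3 → mem=0 r[T3]=0 [LOAD]
3. LOAD T1 → mem=0 r[T1]=0 [LOAD]
4. CAS T2 → mem=1 r[T2]=0 [OK]
5. CAS T3 → mem=1 r[T3]=0 [RETRY]
6. LOAD T0 → mem=1 r[T0]=1 [LOAD]
7. CAS T0 → mem=2 r[T0]=1 [OK]
8. LOAD T3 → mem=2 r[T3]=2 [LOAD]
9. CAS T1 → mem=2 r[T1]=0 [RETRY]
10. CAS T3 → mem=3 r[T3]=2 [OK]
11. LOAD T2 → mem=3 r[T2]=3 [LOAD]
12. CAS T2 → mem=4 r[T2]=3 [OK]
13. LOAD T3 → mem=4 r[T3]=4 [LOAD]
14. CAS T3 → mem=5 r[T3]=4 [OK]

T3 = (2, 1)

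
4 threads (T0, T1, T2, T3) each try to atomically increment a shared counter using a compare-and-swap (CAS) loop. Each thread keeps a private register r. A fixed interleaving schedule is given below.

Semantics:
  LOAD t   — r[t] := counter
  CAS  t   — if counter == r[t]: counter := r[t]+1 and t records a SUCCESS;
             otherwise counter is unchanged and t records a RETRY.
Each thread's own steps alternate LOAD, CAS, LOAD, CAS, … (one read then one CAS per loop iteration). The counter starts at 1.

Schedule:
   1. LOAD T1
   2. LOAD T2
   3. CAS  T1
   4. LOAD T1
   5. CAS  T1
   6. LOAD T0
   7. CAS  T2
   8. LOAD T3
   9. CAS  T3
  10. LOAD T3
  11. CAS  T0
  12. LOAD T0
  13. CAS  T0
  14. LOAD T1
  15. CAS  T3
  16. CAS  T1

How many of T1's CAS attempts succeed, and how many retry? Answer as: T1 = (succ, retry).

step 1: T1 LOAD ⇒ load; ctr=1 reg=1
step 2: T2 LOAD ⇒ load; ctr=1 reg=1
step 3: T1 CAS ⇒ ok; ctr=2 reg=1
step 4: T1 LOAD ⇒ load; ctr=2 reg=2
step 5: T1 CAS ⇒ ok; ctr=3 reg=2
step 6: T0 LOAD ⇒ load; ctr=3 reg=3
step 7: T2 CAS ⇒ retry; ctr=3 reg=1
step 8: T3 LOAD ⇒ load; ctr=3 reg=3
step 9: T3 CAS ⇒ ok; ctr=4 reg=3
step 10: T3 LOAD ⇒ load; ctr=4 reg=4
step 11: T0 CAS ⇒ retry; ctr=4 reg=3
step 12: T0 LOAD ⇒ load; ctr=4 reg=4
step 13: T0 CAS ⇒ ok; ctr=5 reg=4
step 14: T1 LOAD ⇒ load; ctr=5 reg=5
step 15: T3 CAS ⇒ retry; ctr=5 reg=4
step 16: T1 CAS ⇒ ok; ctr=6 reg=5

T1 = (3, 0)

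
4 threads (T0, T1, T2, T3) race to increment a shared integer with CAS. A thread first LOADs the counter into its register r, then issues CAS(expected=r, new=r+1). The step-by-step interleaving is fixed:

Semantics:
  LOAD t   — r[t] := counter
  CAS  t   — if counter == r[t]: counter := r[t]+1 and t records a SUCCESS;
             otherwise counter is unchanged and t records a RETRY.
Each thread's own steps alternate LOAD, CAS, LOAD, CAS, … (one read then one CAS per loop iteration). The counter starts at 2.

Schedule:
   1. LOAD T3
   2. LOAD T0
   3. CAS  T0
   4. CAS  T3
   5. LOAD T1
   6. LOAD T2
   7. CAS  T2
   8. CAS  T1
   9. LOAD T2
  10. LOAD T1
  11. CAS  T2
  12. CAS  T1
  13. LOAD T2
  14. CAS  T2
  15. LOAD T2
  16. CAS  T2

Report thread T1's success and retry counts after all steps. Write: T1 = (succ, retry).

T1 = (0, 2)

#1 T3 reads 2
#2 T0 reads 2
#3 T0 CAS(2→3) writes; counter now 3
#4 T3 CAS(2→3) fails; counter now 3
#5 T1 reads 3
#6 T2 reads 3
#7 T2 CAS(3→4) writes; counter now 4
#8 T1 CAS(3→4) fails; counter now 4
#9 T2 reads 4
#10 T1 reads 4
#11 T2 CAS(4→5) writes; counter now 5
#12 T1 CAS(4→5) fails; counter now 5
#13 T2 reads 5
#14 T2 CAS(5→6) writes; counter now 6
#15 T2 reads 6
#16 T2 CAS(6→7) writes; counter now 7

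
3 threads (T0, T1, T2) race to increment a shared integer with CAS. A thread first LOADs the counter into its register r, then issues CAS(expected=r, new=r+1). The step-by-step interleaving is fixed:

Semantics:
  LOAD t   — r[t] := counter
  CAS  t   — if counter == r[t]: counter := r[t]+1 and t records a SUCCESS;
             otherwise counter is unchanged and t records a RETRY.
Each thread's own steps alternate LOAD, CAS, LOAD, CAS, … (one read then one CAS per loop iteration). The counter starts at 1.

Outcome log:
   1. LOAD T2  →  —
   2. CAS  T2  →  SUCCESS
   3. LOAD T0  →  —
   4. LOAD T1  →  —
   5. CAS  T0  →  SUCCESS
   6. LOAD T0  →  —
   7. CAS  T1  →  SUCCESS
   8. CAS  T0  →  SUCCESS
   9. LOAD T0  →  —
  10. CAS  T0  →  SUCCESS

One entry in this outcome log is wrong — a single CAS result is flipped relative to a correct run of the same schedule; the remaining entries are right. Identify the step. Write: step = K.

Reference trace:
   1) LOAD T2:  M=1  r_T2=1
   2) CAS  T2:  M=2  r_T2=1 ✓
   3) LOAD T0:  M=2  r_T0=2
   4) LOAD T1:  M=2  r_T1=2
   5) CAS  T0:  M=3  r_T0=2 ✓
   6) LOAD T0:  M=3  r_T0=3
   7) CAS  T1:  M=3  r_T1=2 ✗
   8) CAS  T0:  M=4  r_T0=3 ✓
   9) LOAD T0:  M=4  r_T0=4
  10) CAS  T0:  M=5  r_T0=4 ✓
Mismatch at 7.

step = 7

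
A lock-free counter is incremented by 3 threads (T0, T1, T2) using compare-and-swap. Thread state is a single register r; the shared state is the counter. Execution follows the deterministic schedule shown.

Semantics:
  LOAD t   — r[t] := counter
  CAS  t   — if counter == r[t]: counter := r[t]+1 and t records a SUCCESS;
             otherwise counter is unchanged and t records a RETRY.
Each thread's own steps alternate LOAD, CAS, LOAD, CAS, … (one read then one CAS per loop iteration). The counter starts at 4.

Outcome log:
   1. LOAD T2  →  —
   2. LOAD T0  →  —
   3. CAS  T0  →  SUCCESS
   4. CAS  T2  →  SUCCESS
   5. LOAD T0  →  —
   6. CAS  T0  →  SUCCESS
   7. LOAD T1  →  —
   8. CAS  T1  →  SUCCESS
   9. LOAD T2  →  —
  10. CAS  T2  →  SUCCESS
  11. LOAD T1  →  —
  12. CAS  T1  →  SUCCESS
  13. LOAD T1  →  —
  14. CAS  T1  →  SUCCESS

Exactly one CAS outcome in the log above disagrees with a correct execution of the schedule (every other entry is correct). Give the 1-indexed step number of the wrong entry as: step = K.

step = 4

Re-executing:
[1] T2.load  rd  (counter 4, T2.r 4)
[2] T0.load  rd  (counter 4, T0.r 4)
[3] T0.cas  hit  (counter 5, T0.r 4)
[4] T2.cas  miss  (counter 5, T2.r 4)
[5] T0.load  rd  (counter 5, T0.r 5)
[6] T0.cas  hit  (counter 6, T0.r 5)
[7] T1.load  rd  (counter 6, T1.r 6)
[8] T1.cas  hit  (counter 7, T1.r 6)
[9] T2.load  rd  (counter 7, T2.r 7)
[10] T2.cas  hit  (counter 8, T2.r 7)
[11] T1.load  rd  (counter 8, T1.r 8)
[12] T1.cas  hit  (counter 9, T1.r 8)
[13] T1.load  rd  (counter 9, T1.r 9)
[14] T1.cas  hit  (counter 10, T1.r 9)
Log disagrees first at step 4.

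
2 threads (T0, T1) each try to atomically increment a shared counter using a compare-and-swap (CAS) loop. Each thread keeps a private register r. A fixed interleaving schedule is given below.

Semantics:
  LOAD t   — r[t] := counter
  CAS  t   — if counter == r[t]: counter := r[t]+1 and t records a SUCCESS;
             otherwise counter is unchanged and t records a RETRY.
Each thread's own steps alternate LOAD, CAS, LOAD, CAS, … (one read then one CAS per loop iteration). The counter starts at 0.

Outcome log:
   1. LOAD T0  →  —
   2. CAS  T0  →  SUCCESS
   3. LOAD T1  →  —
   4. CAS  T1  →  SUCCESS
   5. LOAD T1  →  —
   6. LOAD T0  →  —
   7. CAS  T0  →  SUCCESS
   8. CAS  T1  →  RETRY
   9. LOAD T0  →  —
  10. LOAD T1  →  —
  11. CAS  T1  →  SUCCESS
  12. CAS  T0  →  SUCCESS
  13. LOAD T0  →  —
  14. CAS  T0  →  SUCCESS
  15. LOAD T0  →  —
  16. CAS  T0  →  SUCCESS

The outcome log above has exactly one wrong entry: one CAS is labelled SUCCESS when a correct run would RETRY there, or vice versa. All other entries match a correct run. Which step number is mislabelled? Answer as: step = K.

Correct run:
step 1: T0 LOAD ⇒ load; ctr=0 reg=0
step 2: T0 CAS ⇒ ok; ctr=1 reg=0
step 3: T1 LOAD ⇒ load; ctr=1 reg=1
step 4: T1 CAS ⇒ ok; ctr=2 reg=1
step 5: T1 LOAD ⇒ load; ctr=2 reg=2
step 6: T0 LOAD ⇒ load; ctr=2 reg=2
step 7: T0 CAS ⇒ ok; ctr=3 reg=2
step 8: T1 CAS ⇒ retry; ctr=3 reg=2
step 9: T0 LOAD ⇒ load; ctr=3 reg=3
step 10: T1 LOAD ⇒ load; ctr=3 reg=3
step 11: T1 CAS ⇒ ok; ctr=4 reg=3
step 12: T0 CAS ⇒ retry; ctr=4 reg=3
step 13: T0 LOAD ⇒ load; ctr=4 reg=4
step 14: T0 CAS ⇒ ok; ctr=5 reg=4
step 15: T0 LOAD ⇒ load; ctr=5 reg=5
step 16: T0 CAS ⇒ ok; ctr=6 reg=5
Mismatch at 12.

step = 12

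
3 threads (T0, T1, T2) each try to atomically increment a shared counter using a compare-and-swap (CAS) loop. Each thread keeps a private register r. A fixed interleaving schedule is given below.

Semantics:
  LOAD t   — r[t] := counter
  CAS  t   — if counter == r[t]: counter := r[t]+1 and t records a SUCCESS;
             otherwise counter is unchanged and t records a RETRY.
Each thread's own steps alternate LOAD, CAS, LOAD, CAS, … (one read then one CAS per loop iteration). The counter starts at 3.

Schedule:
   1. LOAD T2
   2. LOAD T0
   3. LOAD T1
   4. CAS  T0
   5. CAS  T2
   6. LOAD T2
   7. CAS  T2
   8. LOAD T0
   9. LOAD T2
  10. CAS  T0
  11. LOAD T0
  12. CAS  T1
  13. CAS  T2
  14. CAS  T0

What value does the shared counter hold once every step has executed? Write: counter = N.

counter = 7

   1) LOAD T2:  M=3  r_T2=3
   2) LOAD T0:  M=3  r_T0=3
   3) LOAD T1:  M=3  r_T1=3
   4) CAS  T0:  M=4  r_T0=3 ✓
   5) CAS  T2:  M=4  r_T2=3 ✗
   6) LOAD T2:  M=4  r_T2=4
   7) CAS  T2:  M=5  r_T2=4 ✓
   8) LOAD T0:  M=5  r_T0=5
   9) LOAD T2:  M=5  r_T2=5
  10) CAS  T0:  M=6  r_T0=5 ✓
  11) LOAD T0:  M=6  r_T0=6
  12) CAS  T1:  M=6  r_T1=3 ✗
  13) CAS  T2:  M=6  r_T2=5 ✗
  14) CAS  T0:  M=7  r_T0=6 ✓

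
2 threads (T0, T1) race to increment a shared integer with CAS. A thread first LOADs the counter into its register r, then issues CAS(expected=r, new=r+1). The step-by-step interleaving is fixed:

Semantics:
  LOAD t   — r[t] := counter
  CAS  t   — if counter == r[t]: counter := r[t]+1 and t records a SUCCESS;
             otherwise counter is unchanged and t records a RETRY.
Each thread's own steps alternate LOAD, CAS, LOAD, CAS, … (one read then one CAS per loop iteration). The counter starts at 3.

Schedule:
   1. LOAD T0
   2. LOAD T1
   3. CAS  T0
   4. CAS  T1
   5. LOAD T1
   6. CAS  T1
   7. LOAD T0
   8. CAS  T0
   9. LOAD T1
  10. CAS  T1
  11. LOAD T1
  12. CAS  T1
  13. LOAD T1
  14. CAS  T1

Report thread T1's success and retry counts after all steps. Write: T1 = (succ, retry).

T1 = (4, 1)

[1] T0.load  rd  (counter 3, T0.r 3)
[2] T1.load  rd  (counter 3, T1.r 3)
[3] T0.cas  hit  (counter 4, T0.r 3)
[4] T1.cas  miss  (counter 4, T1.r 3)
[5] T1.load  rd  (counter 4, T1.r 4)
[6] T1.cas  hit  (counter 5, T1.r 4)
[7] T0.load  rd  (counter 5, T0.r 5)
[8] T0.cas  hit  (counter 6, T0.r 5)
[9] T1.load  rd  (counter 6, T1.r 6)
[10] T1.cas  hit  (counter 7, T1.r 6)
[11] T1.load  rd  (counter 7, T1.r 7)
[12] T1.cas  hit  (counter 8, T1.r 7)
[13] T1.load  rd  (counter 8, T1.r 8)
[14] T1.cas  hit  (counter 9, T1.r 8)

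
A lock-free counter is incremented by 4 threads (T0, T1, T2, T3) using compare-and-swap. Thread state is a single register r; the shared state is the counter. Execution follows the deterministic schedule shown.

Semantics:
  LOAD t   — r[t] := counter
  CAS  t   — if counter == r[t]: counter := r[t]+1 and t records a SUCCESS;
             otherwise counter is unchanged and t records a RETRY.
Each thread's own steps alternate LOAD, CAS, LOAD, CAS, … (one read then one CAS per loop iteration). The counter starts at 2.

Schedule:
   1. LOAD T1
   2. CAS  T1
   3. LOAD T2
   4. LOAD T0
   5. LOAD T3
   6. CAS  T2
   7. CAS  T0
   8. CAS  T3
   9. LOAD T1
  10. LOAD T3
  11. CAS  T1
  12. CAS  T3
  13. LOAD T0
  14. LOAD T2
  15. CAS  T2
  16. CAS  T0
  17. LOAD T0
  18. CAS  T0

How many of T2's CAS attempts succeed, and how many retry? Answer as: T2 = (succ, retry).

T2 = (2, 0)

1. LOAD T1 → mem=2 r[T1]=2 [LOAD]
2. CAS T1 → mem=3 r[T1]=2 [OK]
3. LOAD T2 → mem=3 r[T2]=3 [LOAD]
4. LOAD T0 → mem=3 r[T0]=3 [LOAD]
5. LOAD T3 → mem=3 r[T3]=3 [LOAD]
6. CAS T2 → mem=4 r[T2]=3 [OK]
7. CAS T0 → mem=4 r[T0]=3 [RETRY]
8. CAS T3 → mem=4 r[T3]=3 [RETRY]
9. LOAD T1 → mem=4 r[T1]=4 [LOAD]
10. LOAD T3 → mem=4 r[T3]=4 [LOAD]
11. CAS T1 → mem=5 r[T1]=4 [OK]
12. CAS T3 → mem=5 r[T3]=4 [RETRY]
13. LOAD T0 → mem=5 r[T0]=5 [LOAD]
14. LOAD T2 → mem=5 r[T2]=5 [LOAD]
15. CAS T2 → mem=6 r[T2]=5 [OK]
16. CAS T0 → mem=6 r[T0]=5 [RETRY]
17. LOAD T0 → mem=6 r[T0]=6 [LOAD]
18. CAS T0 → mem=7 r[T0]=6 [OK]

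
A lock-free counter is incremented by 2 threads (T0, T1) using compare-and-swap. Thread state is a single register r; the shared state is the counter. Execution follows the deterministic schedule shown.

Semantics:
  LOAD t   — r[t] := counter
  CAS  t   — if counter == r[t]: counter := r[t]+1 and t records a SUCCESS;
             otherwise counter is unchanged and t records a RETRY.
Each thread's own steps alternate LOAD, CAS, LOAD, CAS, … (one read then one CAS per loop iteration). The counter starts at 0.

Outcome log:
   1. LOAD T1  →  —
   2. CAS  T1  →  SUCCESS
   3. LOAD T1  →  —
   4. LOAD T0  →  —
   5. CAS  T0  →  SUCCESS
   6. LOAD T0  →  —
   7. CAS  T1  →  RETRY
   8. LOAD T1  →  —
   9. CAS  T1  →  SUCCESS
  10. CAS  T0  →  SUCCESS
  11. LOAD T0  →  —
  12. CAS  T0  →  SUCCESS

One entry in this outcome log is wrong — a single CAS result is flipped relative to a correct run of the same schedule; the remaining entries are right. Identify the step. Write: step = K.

Re-executing:
   1) LOAD T1:  M=0  r_T1=0
   2) CAS  T1:  M=1  r_T1=0 ✓
   3) LOAD T1:  M=1  r_T1=1
   4) LOAD T0:  M=1  r_T0=1
   5) CAS  T0:  M=2  r_T0=1 ✓
   6) LOAD T0:  M=2  r_T0=2
   7) CAS  T1:  M=2  r_T1=1 ✗
   8) LOAD T1:  M=2  r_T1=2
   9) CAS  T1:  M=3  r_T1=2 ✓
  10) CAS  T0:  M=3  r_T0=2 ✗
  11) LOAD T0:  M=3  r_T0=3
  12) CAS  T0:  M=4  r_T0=3 ✓
Mismatch at 10.

step = 10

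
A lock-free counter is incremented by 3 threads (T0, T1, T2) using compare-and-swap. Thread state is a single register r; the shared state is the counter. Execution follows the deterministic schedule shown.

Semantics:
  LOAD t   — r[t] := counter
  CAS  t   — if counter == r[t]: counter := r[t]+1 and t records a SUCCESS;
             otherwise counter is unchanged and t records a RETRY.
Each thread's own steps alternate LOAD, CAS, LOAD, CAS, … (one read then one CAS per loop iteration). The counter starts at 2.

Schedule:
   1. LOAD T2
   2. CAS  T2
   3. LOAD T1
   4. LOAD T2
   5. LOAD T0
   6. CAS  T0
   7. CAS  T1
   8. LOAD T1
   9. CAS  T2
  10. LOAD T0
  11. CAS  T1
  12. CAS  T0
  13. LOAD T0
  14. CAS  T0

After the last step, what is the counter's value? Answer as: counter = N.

counter = 6

#1 T2 reads 2
#2 T2 CAS(2→3) writes; counter now 3
#3 T1 reads 3
#4 T2 reads 3
#5 T0 reads 3
#6 T0 CAS(3→4) writes; counter now 4
#7 T1 CAS(3→4) fails; counter now 4
#8 T1 reads 4
#9 T2 CAS(3→4) fails; counter now 4
#10 T0 reads 4
#11 T1 CAS(4→5) writes; counter now 5
#12 T0 CAS(4→5) fails; counter now 5
#13 T0 reads 5
#14 T0 CAS(5→6) writes; counter now 6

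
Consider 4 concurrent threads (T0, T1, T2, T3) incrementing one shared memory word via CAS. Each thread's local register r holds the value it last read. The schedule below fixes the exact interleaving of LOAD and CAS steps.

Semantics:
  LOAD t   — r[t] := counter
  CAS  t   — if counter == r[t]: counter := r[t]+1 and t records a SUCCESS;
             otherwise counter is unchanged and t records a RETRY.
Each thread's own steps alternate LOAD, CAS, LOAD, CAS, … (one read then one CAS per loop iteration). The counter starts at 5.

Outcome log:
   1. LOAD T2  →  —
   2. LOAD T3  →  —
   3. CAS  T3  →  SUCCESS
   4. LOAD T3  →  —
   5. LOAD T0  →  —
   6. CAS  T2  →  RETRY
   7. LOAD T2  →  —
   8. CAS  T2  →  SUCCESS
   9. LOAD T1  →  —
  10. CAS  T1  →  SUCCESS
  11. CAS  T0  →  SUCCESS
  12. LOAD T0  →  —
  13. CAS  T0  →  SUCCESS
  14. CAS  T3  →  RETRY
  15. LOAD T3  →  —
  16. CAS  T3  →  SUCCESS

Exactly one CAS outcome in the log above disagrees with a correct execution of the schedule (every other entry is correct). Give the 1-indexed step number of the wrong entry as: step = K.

step = 11

Re-executing:
1. LOAD T2 → mem=5 r[T2]=5 [LOAD]
2. LOAD T3 → mem=5 r[T3]=5 [LOAD]
3. CAS T3 → mem=6 r[T3]=5 [OK]
4. LOAD T3 → mem=6 r[T3]=6 [LOAD]
5. LOAD T0 → mem=6 r[T0]=6 [LOAD]
6. CAS T2 → mem=6 r[T2]=5 [RETRY]
7. LOAD T2 → mem=6 r[T2]=6 [LOAD]
8. CAS T2 → mem=7 r[T2]=6 [OK]
9. LOAD T1 → mem=7 r[T1]=7 [LOAD]
10. CAS T1 → mem=8 r[T1]=7 [OK]
11. CAS T0 → mem=8 r[T0]=6 [RETRY]
12. LOAD T0 → mem=8 r[T0]=8 [LOAD]
13. CAS T0 → mem=9 r[T0]=8 [OK]
14. CAS T3 → mem=9 r[T3]=6 [RETRY]
15. LOAD T3 → mem=9 r[T3]=9 [LOAD]
16. CAS T3 → mem=10 r[T3]=9 [OK]
Log disagrees first at step 11.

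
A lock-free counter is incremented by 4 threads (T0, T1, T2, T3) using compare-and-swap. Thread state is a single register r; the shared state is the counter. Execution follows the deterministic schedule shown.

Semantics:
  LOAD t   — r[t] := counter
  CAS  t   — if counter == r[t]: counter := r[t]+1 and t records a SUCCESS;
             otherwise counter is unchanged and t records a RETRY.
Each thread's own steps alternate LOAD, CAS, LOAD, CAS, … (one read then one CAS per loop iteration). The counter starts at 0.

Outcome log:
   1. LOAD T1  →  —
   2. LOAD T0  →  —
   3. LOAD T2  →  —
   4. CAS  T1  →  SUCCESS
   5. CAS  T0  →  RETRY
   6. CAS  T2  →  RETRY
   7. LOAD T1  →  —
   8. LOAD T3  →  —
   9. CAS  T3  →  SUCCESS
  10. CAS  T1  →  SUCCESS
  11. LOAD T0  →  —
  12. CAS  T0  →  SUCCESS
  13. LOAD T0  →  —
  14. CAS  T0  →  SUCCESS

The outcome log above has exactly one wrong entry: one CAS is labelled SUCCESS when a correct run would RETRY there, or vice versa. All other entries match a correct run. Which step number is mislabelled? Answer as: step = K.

Reference trace:
T1 LOAD — after: cnt=0, r=0 — load
T0 LOAD — after: cnt=0, r=0 — load
T2 LOAD — after: cnt=0, r=0 — load
T1 CAS — after: cnt=1, r=0 — ok
T0 CAS — after: cnt=1, r=0 — retry
T2 CAS — after: cnt=1, r=0 — retry
T1 LOAD — after: cnt=1, r=1 — load
T3 LOAD — after: cnt=1, r=1 — load
T3 CAS — after: cnt=2, r=1 — ok
T1 CAS — after: cnt=2, r=1 — retry
T0 LOAD — after: cnt=2, r=2 — load
T0 CAS — after: cnt=3, r=2 — ok
T0 LOAD — after: cnt=3, r=3 — load
T0 CAS — after: cnt=4, r=3 — ok
Mismatch at 10.

step = 10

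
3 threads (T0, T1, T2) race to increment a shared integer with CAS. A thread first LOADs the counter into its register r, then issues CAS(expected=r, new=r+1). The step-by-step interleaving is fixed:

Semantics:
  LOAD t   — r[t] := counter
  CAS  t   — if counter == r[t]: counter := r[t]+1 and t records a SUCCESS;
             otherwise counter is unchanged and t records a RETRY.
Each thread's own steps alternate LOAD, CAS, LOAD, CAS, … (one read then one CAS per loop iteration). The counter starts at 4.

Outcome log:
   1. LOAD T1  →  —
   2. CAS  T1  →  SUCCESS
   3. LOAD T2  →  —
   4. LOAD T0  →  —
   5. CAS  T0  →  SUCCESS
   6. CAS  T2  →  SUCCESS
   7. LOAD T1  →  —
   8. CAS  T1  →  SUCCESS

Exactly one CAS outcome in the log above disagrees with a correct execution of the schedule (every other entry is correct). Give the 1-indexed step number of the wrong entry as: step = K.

Correct run:
#1 T1 reads 4
#2 T1 CAS(4→5) writes; counter now 5
#3 T2 reads 5
#4 T0 reads 5
#5 T0 CAS(5→6) writes; counter now 6
#6 T2 CAS(5→6) fails; counter now 6
#7 T1 reads 6
#8 T1 CAS(6→7) writes; counter now 7
Log disagrees first at step 6.

step = 6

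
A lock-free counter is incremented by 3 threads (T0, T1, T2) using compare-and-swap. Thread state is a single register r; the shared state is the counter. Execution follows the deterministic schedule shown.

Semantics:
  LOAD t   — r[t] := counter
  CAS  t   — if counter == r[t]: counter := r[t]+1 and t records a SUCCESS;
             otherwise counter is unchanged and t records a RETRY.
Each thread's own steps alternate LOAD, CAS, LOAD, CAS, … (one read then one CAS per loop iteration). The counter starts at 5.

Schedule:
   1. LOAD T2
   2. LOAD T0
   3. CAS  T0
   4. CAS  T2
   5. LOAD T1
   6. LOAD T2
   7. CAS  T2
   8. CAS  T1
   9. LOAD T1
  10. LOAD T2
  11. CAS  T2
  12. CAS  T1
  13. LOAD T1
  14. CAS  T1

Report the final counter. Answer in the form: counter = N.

#1 T2 reads 5
#2 T0 reads 5
#3 T0 CAS(5→6) writes; counter now 6
#4 T2 CAS(5→6) fails; counter now 6
#5 T1 reads 6
#6 T2 reads 6
#7 T2 CAS(6→7) writes; counter now 7
#8 T1 CAS(6→7) fails; counter now 7
#9 T1 reads 7
#10 T2 reads 7
#11 T2 CAS(7→8) writes; counter now 8
#12 T1 CAS(7→8) fails; counter now 8
#13 T1 reads 8
#14 T1 CAS(8→9) writes; counter now 9

counter = 9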